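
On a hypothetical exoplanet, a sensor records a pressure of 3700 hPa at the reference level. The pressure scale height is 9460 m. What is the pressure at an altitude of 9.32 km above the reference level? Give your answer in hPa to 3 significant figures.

P ≈ 1380 hPa

Barometric formula: P = P₀ exp(−z/H).
z/H = 9320.0/9460.0 = 0.98520; exp(−0.98520) = 0.37336.
P = 3700 × 0.37336 = 1381.4 hPa.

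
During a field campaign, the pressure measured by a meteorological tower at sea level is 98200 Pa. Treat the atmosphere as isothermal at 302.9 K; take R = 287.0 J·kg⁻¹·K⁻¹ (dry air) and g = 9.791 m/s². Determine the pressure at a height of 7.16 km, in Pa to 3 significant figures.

Scale height: H = RT/g = 287.0 × 302.9 / 9.791 = 8878.8 m.
Barometric formula: P = P₀ exp(−z/H).
z/H = 7160.0/8878.8 = 0.80642; exp(−0.80642) = 0.44645.
P = 98200 × 0.44645 = 43841 Pa.

P ≈ 43800 Pa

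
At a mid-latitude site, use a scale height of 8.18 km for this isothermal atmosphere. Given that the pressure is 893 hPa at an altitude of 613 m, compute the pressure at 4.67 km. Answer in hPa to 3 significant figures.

Between two levels, P₂ = P₁ exp(−Δz/H) with Δz = z₂ − z₁.
Δz = 4670.0 − 613.00 = 4057.0 m; Δz/H = 4057.0/8180.0 = 0.49597.
P₂ = 893 × exp(−0.49597) = 893 × 0.60898 = 543.82 hPa.

P ≈ 544 hPa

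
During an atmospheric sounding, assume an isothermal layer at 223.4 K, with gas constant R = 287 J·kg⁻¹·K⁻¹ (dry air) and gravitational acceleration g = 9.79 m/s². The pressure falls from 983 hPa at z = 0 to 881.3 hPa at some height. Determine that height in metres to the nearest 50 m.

Scale height: H = RT/g = 287 × 223.4 / 9.79 = 6549.1 m.
Invert the barometric formula: z = H ln(P₀/P).
P₀/P = 983/881.3 = 1.1154; ln(1.1154) = 0.10921.
z = 6549.1 × 0.10921 = 715.23 m.

z ≈ 700 m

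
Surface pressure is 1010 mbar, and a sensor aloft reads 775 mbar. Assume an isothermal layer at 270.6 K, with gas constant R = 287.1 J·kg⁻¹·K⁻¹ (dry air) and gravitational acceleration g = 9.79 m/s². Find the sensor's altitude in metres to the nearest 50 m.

Scale height: H = RT/g = 287.1 × 270.6 / 9.79 = 7935.6 m.
Invert the barometric formula: z = H ln(P₀/P).
P₀/P = 1010/775 = 1.3032; ln(1.3032) = 0.26482.
z = 7935.6 × 0.26482 = 2101.5 m.

z ≈ 2100 m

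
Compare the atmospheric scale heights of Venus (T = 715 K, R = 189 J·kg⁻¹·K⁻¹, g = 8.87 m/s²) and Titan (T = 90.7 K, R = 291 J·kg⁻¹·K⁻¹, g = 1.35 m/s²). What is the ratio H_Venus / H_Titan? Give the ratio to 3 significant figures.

H_Venus/H_Titan ≈ 0.779

H = RT/g for each body.
H_Venus = 189 × 715 / 8.87 = 15235 m.
H_Titan = 291 × 90.7 / 1.35 = 19551 m.
H_Venus/H_Titan = 15235/19551 = 0.77924.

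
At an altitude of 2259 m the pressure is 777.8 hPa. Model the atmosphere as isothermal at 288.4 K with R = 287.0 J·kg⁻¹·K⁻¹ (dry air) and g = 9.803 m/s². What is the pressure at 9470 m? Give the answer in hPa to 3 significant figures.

P ≈ 331 hPa

Scale height: H = RT/g = 287.0 × 288.4 / 9.803 = 8443.4 m.
Between two levels, P₂ = P₁ exp(−Δz/H) with Δz = z₂ − z₁.
Δz = 9470.0 − 2259.0 = 7211.0 m; Δz/H = 7211.0/8443.4 = 0.85404.
P₂ = 777.8 × exp(−0.85404) = 777.8 × 0.42569 = 331.10 hPa.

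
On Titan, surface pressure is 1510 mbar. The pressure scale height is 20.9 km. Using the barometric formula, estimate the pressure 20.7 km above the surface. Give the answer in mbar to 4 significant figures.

Barometric formula: P = P₀ exp(−z/H).
z/H = 20700/20900 = 0.99043; exp(−0.99043) = 0.37142.
P = 1510 × 0.37142 = 560.84 mbar.

P ≈ 560.8 mbar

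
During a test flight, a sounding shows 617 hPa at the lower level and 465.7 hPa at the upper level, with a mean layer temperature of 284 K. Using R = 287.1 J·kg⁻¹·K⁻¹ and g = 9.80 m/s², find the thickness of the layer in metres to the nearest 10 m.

Hypsometric equation: Δz = (R T̄/g) ln(P₁/P₂).
R T̄/g = 287.1 × 284 / 9.80 = 8320.0 m.
ln(617/465.7) = ln(1.3249) = 0.28134.
Δz = 8320.0 × 0.28134 = 2340.7 m.

Δz ≈ 2340 m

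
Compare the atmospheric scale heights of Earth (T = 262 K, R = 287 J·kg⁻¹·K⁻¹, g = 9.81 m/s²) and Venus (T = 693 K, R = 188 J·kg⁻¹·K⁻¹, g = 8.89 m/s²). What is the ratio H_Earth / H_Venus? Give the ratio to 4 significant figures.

H_Earth/H_Venus ≈ 0.5230

H = RT/g for each body.
H_Earth = 287 × 262 / 9.81 = 7665.0 m.
H_Venus = 188 × 693 / 8.89 = 14655 m.
H_Earth/H_Venus = 7665.0/14655 = 0.52303.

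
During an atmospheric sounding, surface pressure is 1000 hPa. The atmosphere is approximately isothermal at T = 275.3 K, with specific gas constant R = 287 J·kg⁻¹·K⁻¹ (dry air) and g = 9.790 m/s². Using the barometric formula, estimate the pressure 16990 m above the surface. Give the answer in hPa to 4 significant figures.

P ≈ 121.8 hPa

Scale height: H = RT/g = 287 × 275.3 / 9.790 = 8070.6 m.
Barometric formula: P = P₀ exp(−z/H).
z/H = 16990/8070.6 = 2.1052; exp(−2.1052) = 0.12182.
P = 1000 × 0.12182 = 121.82 hPa.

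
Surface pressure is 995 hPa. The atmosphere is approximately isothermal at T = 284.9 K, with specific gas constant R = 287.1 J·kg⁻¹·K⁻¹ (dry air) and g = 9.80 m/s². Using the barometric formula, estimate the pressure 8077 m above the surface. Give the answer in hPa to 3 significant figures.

P ≈ 378 hPa

Scale height: H = RT/g = 287.1 × 284.9 / 9.80 = 8346.4 m.
Barometric formula: P = P₀ exp(−z/H).
z/H = 8077.0/8346.4 = 0.96772; exp(−0.96772) = 0.37995.
P = 995 × 0.37995 = 378.05 hPa.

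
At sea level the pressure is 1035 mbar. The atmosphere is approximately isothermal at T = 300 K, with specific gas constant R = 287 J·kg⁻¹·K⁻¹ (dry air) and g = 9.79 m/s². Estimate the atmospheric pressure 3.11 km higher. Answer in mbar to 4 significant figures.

Scale height: H = RT/g = 287 × 300 / 9.79 = 8794.7 m.
Barometric formula: P = P₀ exp(−z/H).
z/H = 3110.0/8794.7 = 0.35362; exp(−0.35362) = 0.70214.
P = 1035 × 0.70214 = 726.71 mbar.

P ≈ 726.7 mbar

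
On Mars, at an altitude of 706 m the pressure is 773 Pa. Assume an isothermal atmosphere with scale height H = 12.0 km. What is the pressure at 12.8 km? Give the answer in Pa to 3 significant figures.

P ≈ 282 Pa

Between two levels, P₂ = P₁ exp(−Δz/H) with Δz = z₂ − z₁.
Δz = 12800 − 706.00 = 12094 m; Δz/H = 12094/12000 = 1.0078.
P₂ = 773 × exp(−1.0078) = 773 × 0.36502 = 282.16 Pa.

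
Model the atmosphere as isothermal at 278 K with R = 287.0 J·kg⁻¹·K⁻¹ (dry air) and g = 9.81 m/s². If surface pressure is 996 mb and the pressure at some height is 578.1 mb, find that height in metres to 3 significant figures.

Scale height: H = RT/g = 287.0 × 278 / 9.81 = 8133.1 m.
Invert the barometric formula: z = H ln(P₀/P).
P₀/P = 996/578.1 = 1.7229; ln(1.7229) = 0.54401.
z = 8133.1 × 0.54401 = 4424.5 m.

z ≈ 4420 m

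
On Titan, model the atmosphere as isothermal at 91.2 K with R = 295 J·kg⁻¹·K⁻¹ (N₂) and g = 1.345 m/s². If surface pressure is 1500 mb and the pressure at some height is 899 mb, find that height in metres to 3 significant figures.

z ≈ 10200 m

Scale height: H = RT/g = 295 × 91.2 / 1.345 = 20003 m.
Invert the barometric formula: z = H ln(P₀/P).
P₀/P = 1500/899 = 1.6685; ln(1.6685) = 0.51193.
z = 20003 × 0.51193 = 10240 m.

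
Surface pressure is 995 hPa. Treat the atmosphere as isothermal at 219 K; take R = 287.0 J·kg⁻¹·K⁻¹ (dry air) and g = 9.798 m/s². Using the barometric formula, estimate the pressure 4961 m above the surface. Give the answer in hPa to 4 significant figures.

Scale height: H = RT/g = 287.0 × 219 / 9.798 = 6414.9 m.
Barometric formula: P = P₀ exp(−z/H).
z/H = 4961.0/6414.9 = 0.77336; exp(−0.77336) = 0.46146.
P = 995 × 0.46146 = 459.15 hPa.

P ≈ 459.2 hPa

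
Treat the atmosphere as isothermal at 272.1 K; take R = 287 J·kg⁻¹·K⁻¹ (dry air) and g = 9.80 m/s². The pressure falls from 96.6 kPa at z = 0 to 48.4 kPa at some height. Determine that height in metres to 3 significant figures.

z ≈ 5510 m

Scale height: H = RT/g = 287 × 272.1 / 9.80 = 7968.6 m.
Invert the barometric formula: z = H ln(P₀/P).
P₀/P = 96.6/48.4 = 1.9959; ln(1.9959) = 0.69110.
z = 7968.6 × 0.69110 = 5507.1 m.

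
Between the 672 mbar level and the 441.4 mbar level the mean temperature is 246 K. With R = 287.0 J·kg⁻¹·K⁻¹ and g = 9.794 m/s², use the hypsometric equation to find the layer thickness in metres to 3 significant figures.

Δz ≈ 3030 m

Hypsometric equation: Δz = (R T̄/g) ln(P₁/P₂).
R T̄/g = 287.0 × 246 / 9.794 = 7208.7 m.
ln(672/441.4) = ln(1.5224) = 0.42029.
Δz = 7208.7 × 0.42029 = 3029.7 m.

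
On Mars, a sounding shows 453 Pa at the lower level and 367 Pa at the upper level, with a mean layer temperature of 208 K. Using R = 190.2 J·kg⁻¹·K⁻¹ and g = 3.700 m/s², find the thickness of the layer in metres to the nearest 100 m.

Δz ≈ 2300 m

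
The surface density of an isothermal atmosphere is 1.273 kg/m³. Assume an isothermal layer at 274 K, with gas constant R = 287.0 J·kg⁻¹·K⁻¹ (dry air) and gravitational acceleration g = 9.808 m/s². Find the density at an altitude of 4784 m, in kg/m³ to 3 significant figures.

ρ ≈ 0.701 kg/m³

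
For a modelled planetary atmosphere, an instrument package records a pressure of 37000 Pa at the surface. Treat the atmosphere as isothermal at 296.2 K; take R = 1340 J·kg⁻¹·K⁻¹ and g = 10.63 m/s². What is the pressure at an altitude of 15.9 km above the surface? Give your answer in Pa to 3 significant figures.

Scale height: H = RT/g = 1340 × 296.2 / 10.63 = 37338 m.
Barometric formula: P = P₀ exp(−z/H).
z/H = 15900/37338 = 0.42584; exp(−0.42584) = 0.65322.
P = 37000 × 0.65322 = 24169 Pa.

P ≈ 24200 Pa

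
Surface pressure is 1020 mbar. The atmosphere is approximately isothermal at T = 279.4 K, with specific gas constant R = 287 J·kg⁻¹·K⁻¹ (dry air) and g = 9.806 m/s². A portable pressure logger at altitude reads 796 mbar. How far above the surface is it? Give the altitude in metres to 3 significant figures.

z ≈ 2030 m

Scale height: H = RT/g = 287 × 279.4 / 9.806 = 8177.4 m.
Invert the barometric formula: z = H ln(P₀/P).
P₀/P = 1020/796 = 1.2814; ln(1.2814) = 0.24795.
z = 8177.4 × 0.24795 = 2027.6 m.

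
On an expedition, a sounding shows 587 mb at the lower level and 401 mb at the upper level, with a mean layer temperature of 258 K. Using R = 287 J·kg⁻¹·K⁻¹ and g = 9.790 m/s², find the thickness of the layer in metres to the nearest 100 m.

Hypsometric equation: Δz = (R T̄/g) ln(P₁/P₂).
R T̄/g = 287 × 258 / 9.790 = 7563.4 m.
ln(587/401) = ln(1.4638) = 0.38104.
Δz = 7563.4 × 0.38104 = 2882.0 m.

Δz ≈ 2900 m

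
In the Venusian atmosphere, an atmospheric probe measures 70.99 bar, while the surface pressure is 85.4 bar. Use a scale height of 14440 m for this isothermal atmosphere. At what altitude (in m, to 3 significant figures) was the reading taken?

z ≈ 2670 m

Invert the barometric formula: z = H ln(P₀/P).
P₀/P = 85.4/70.99 = 1.2030; ln(1.2030) = 0.18482.
z = 14440 × 0.18482 = 2668.8 m.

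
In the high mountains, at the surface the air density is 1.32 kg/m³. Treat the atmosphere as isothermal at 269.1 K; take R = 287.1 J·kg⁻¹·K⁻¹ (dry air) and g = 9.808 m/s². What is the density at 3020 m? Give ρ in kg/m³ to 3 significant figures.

ρ ≈ 0.900 kg/m³

Scale height: H = RT/g = 287.1 × 269.1 / 9.808 = 7877.1 m.
In an isothermal atmosphere, density decays like pressure: ρ = ρ₀ exp(−z/H).
z/H = 3020.0/7877.1 = 0.38339; exp(−0.38339) = 0.68155.
ρ = 1.32 × 0.68155 = 0.89965 kg/m³.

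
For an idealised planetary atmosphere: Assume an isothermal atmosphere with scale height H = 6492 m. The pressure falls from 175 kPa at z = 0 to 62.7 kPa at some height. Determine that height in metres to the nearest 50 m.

z ≈ 6650 m

Invert the barometric formula: z = H ln(P₀/P).
P₀/P = 175/62.7 = 2.7911; ln(2.7911) = 1.0264.
z = 6492.0 × 1.0264 = 6663.4 m.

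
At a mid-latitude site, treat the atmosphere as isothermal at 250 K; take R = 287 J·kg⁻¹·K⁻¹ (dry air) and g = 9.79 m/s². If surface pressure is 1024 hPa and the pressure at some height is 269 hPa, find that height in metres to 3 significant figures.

z ≈ 9800 m

Scale height: H = RT/g = 287 × 250 / 9.79 = 7328.9 m.
Invert the barometric formula: z = H ln(P₀/P).
P₀/P = 1024/269 = 3.8067; ln(3.8067) = 1.3368.
z = 7328.9 × 1.3368 = 9797.3 m.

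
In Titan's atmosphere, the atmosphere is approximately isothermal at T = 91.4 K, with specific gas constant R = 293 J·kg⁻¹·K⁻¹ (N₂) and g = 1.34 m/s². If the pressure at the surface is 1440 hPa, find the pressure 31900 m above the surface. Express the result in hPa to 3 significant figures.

P ≈ 292 hPa

Scale height: H = RT/g = 293 × 91.4 / 1.34 = 19985 m.
Barometric formula: P = P₀ exp(−z/H).
z/H = 31900/19985 = 1.5962; exp(−1.5962) = 0.20267.
P = 1440 × 0.20267 = 291.84 hPa.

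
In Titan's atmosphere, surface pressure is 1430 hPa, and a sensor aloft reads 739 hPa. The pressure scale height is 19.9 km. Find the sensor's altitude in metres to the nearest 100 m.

Invert the barometric formula: z = H ln(P₀/P).
P₀/P = 1430/739 = 1.9350; ln(1.9350) = 0.66011.
z = 19900 × 0.66011 = 13136 m.

z ≈ 13100 m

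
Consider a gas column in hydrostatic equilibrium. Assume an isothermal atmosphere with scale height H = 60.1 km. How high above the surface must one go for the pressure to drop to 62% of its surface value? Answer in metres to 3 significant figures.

Set P/P₀ = exp(−z/H) = 0.62, so z = −H ln(0.62).
−ln(0.62) = 0.47804; z = 60100 × 0.47804 = 28730 m.

z ≈ 28700 m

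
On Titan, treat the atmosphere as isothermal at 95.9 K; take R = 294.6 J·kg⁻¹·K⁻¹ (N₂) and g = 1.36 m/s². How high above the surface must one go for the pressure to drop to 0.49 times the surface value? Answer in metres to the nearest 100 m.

Scale height: H = RT/g = 294.6 × 95.9 / 1.36 = 20774 m.
Set P/P₀ = exp(−z/H) = 0.49, so z = −H ln(0.49).
−ln(0.49) = 0.71335; z = 20774 × 0.71335 = 14819 m.

z ≈ 14800 m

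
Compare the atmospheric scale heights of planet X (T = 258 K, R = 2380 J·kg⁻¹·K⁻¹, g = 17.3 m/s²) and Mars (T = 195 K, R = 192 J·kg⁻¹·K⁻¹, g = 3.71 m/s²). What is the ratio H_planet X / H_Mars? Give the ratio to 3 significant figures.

H_planet X/H_Mars ≈ 3.52

H = RT/g for each body.
H_planet X = 2380 × 258 / 17.3 = 35494 m.
H_Mars = 192 × 195 / 3.71 = 10092 m.
H_planet X/H_Mars = 35494/10092 = 3.5170.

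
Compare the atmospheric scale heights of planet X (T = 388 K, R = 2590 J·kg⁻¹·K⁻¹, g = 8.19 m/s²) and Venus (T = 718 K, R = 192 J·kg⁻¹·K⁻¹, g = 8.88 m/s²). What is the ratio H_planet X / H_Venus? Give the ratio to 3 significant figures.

H = RT/g for each body.
H_planet X = 2590 × 388 / 8.19 = 122700 m.
H_Venus = 192 × 718 / 8.88 = 15524 m.
H_planet X/H_Venus = 122700/15524 = 7.9039.

H_planet X/H_Venus ≈ 7.90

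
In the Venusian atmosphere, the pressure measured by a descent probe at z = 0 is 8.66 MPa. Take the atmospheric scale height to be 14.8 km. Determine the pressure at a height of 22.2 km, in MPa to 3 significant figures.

P ≈ 1.93 MPa

Barometric formula: P = P₀ exp(−z/H).
z/H = 22200/14800 = 1.5000; exp(−1.5000) = 0.22313.
P = 8.66 × 0.22313 = 1.9323 MPa.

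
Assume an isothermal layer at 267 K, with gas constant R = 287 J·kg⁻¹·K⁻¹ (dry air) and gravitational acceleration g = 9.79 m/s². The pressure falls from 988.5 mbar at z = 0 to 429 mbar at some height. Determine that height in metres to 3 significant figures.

z ≈ 6530 m

Scale height: H = RT/g = 287 × 267 / 9.79 = 7827.3 m.
Invert the barometric formula: z = H ln(P₀/P).
P₀/P = 988.5/429 = 2.3042; ln(2.3042) = 0.83473.
z = 7827.3 × 0.83473 = 6533.7 m.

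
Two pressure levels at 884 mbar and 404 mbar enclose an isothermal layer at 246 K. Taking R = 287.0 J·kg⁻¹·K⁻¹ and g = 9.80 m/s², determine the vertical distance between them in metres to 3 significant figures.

Δz ≈ 5640 m

Hypsometric equation: Δz = (R T̄/g) ln(P₁/P₂).
R T̄/g = 287.0 × 246 / 9.80 = 7204.3 m.
ln(884/404) = ln(2.1881) = 0.78303.
Δz = 7204.3 × 0.78303 = 5641.2 m.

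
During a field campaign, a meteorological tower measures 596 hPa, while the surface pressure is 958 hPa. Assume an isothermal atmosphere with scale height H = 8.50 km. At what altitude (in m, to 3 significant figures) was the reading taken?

z ≈ 4030 m

Invert the barometric formula: z = H ln(P₀/P).
P₀/P = 958/596 = 1.6074; ln(1.6074) = 0.47462.
z = 8500.0 × 0.47462 = 4034.3 m.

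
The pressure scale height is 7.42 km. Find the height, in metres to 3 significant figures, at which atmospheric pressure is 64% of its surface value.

Set P/P₀ = exp(−z/H) = 0.64, so z = −H ln(0.64).
−ln(0.64) = 0.44629; z = 7420.0 × 0.44629 = 3311.5 m.

z ≈ 3310 m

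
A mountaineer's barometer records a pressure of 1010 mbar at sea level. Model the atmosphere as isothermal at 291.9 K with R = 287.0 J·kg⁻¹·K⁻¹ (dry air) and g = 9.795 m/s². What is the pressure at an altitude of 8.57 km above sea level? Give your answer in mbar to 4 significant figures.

P ≈ 370.8 mbar

Scale height: H = RT/g = 287.0 × 291.9 / 9.795 = 8552.9 m.
Barometric formula: P = P₀ exp(−z/H).
z/H = 8570.0/8552.9 = 1.0020; exp(−1.0020) = 0.36714.
P = 1010 × 0.36714 = 370.81 mbar.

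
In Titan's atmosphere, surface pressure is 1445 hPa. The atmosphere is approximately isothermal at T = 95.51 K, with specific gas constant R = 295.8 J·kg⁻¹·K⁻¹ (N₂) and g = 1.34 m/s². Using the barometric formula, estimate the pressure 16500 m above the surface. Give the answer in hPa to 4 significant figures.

P ≈ 660.7 hPa

Scale height: H = RT/g = 295.8 × 95.51 / 1.34 = 21083 m.
Barometric formula: P = P₀ exp(−z/H).
z/H = 16500/21083 = 0.78262; exp(−0.78262) = 0.45721.
P = 1445 × 0.45721 = 660.67 hPa.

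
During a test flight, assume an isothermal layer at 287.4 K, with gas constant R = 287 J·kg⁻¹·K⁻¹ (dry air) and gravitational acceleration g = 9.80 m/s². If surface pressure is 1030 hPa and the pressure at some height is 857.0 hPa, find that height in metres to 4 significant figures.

Scale height: H = RT/g = 287 × 287.4 / 9.80 = 8416.7 m.
Invert the barometric formula: z = H ln(P₀/P).
P₀/P = 1030/857.0 = 1.2019; ln(1.2019) = 0.18390.
z = 8416.7 × 0.18390 = 1547.8 m.

z ≈ 1548 m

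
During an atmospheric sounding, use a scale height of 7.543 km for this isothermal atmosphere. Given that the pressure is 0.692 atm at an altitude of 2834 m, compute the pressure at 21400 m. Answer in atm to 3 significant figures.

Between two levels, P₂ = P₁ exp(−Δz/H) with Δz = z₂ − z₁.
Δz = 21400 − 2834.0 = 18566 m; Δz/H = 18566/7543.0 = 2.4614.
P₂ = 0.692 × exp(−2.4614) = 0.692 × 0.085315 = 0.059038 atm.

P ≈ 0.0590 atm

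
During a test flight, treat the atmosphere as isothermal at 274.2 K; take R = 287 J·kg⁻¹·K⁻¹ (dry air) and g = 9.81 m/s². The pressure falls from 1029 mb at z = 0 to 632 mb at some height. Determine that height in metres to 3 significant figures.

z ≈ 3910 m

Scale height: H = RT/g = 287 × 274.2 / 9.81 = 8022.0 m.
Invert the barometric formula: z = H ln(P₀/P).
P₀/P = 1029/632 = 1.6282; ln(1.6282) = 0.48748.
z = 8022.0 × 0.48748 = 3910.6 m.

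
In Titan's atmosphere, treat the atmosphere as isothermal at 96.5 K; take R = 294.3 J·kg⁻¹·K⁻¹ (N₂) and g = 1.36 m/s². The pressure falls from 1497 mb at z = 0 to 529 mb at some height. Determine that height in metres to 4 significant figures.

z ≈ 21720 m

Scale height: H = RT/g = 294.3 × 96.5 / 1.36 = 20882 m.
Invert the barometric formula: z = H ln(P₀/P).
P₀/P = 1497/529 = 2.8299; ln(2.8299) = 1.0402.
z = 20882 × 1.0402 = 21721 m.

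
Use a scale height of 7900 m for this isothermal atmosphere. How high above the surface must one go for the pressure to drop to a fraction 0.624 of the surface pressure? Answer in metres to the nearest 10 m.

Set P/P₀ = exp(−z/H) = 0.624, so z = −H ln(0.624).
−ln(0.624) = 0.47160; z = 7900.0 × 0.47160 = 3725.6 m.

z ≈ 3730 m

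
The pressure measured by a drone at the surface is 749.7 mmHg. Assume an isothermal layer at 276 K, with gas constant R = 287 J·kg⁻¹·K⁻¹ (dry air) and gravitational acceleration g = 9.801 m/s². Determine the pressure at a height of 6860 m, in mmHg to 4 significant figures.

Scale height: H = RT/g = 287 × 276 / 9.801 = 8082.0 m.
Barometric formula: P = P₀ exp(−z/H).
z/H = 6860.0/8082.0 = 0.84880; exp(−0.84880) = 0.42793.
P = 749.7 × 0.42793 = 320.82 mmHg.

P ≈ 320.8 mmHg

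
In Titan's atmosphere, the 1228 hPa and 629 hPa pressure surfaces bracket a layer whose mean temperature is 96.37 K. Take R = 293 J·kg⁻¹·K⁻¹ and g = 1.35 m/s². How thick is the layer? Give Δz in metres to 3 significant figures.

Δz ≈ 14000 m

Hypsometric equation: Δz = (R T̄/g) ln(P₁/P₂).
R T̄/g = 293 × 96.37 / 1.35 = 20916 m.
ln(1228/629) = ln(1.9523) = 0.66901.
Δz = 20916 × 0.66901 = 13993 m.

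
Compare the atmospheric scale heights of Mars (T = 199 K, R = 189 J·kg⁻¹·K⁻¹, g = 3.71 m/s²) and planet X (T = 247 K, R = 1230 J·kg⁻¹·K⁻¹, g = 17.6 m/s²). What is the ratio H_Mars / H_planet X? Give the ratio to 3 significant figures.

H = RT/g for each body.
H_Mars = 189 × 199 / 3.71 = 10138 m.
H_planet X = 1230 × 247 / 17.6 = 17262 m.
H_Mars/H_planet X = 10138/17262 = 0.58730.

H_Mars/H_planet X ≈ 0.587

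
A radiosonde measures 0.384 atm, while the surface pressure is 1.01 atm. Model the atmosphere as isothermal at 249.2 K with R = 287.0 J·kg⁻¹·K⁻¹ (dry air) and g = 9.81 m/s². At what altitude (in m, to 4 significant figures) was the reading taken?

Scale height: H = RT/g = 287.0 × 249.2 / 9.81 = 7290.6 m.
Invert the barometric formula: z = H ln(P₀/P).
P₀/P = 1.01/0.384 = 2.6302; ln(2.6302) = 0.96706.
z = 7290.6 × 0.96706 = 7050.4 m.

z ≈ 7050 m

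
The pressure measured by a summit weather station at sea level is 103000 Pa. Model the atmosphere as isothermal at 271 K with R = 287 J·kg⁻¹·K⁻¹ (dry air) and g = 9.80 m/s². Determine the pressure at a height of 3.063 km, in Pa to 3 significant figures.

P ≈ 70000 Pa

Scale height: H = RT/g = 287 × 271 / 9.80 = 7936.4 m.
Barometric formula: P = P₀ exp(−z/H).
z/H = 3063.0/7936.4 = 0.38594; exp(−0.38594) = 0.67981.
P = 103000 × 0.67981 = 70020 Pa.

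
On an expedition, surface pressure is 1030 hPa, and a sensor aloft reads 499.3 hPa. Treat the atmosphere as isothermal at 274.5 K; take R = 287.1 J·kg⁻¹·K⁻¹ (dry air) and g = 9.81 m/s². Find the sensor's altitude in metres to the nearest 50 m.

Scale height: H = RT/g = 287.1 × 274.5 / 9.81 = 8033.5 m.
Invert the barometric formula: z = H ln(P₀/P).
P₀/P = 1030/499.3 = 2.0629; ln(2.0629) = 0.72411.
z = 8033.5 × 0.72411 = 5817.1 m.

z ≈ 5800 m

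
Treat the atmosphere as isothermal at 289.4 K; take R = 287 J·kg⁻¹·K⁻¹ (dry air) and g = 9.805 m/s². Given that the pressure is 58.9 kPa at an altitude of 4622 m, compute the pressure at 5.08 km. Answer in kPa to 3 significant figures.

Scale height: H = RT/g = 287 × 289.4 / 9.805 = 8471.0 m.
Between two levels, P₂ = P₁ exp(−Δz/H) with Δz = z₂ − z₁.
Δz = 5080.0 − 4622.0 = 458.00 m; Δz/H = 458.00/8471.0 = 0.054067.
P₂ = 58.9 × exp(−0.054067) = 58.9 × 0.94737 = 55.800 kPa.

P ≈ 55.8 kPa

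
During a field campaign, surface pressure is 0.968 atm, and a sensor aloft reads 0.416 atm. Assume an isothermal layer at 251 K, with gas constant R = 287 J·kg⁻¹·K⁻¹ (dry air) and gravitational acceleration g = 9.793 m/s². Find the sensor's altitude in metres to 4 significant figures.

z ≈ 6212 m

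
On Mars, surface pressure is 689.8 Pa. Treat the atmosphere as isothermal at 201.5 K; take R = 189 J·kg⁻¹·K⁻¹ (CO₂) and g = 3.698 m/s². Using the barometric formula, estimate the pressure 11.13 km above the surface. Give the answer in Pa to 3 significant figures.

P ≈ 234 Pa

Scale height: H = RT/g = 189 × 201.5 / 3.698 = 10298 m.
Barometric formula: P = P₀ exp(−z/H).
z/H = 11130/10298 = 1.0808; exp(−1.0808) = 0.33932.
P = 689.8 × 0.33932 = 234.06 Pa.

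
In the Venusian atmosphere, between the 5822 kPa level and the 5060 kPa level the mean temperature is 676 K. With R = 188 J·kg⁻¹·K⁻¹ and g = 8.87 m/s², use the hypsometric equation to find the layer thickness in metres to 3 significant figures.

Hypsometric equation: Δz = (R T̄/g) ln(P₁/P₂).
R T̄/g = 188 × 676 / 8.87 = 14328 m.
ln(5822/5060) = ln(1.1506) = 0.14028.
Δz = 14328 × 0.14028 = 2009.9 m.

Δz ≈ 2010 m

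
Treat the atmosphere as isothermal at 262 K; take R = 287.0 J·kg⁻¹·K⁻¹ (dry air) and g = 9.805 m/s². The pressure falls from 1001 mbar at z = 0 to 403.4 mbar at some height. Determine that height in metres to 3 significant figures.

z ≈ 6970 m

Scale height: H = RT/g = 287.0 × 262 / 9.805 = 7668.9 m.
Invert the barometric formula: z = H ln(P₀/P).
P₀/P = 1001/403.4 = 2.4814; ln(2.4814) = 0.90882.
z = 7668.9 × 0.90882 = 6969.6 m.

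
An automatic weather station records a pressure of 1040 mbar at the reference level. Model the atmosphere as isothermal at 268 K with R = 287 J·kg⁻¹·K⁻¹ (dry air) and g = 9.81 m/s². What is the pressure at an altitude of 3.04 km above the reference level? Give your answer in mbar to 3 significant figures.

P ≈ 706 mbar

Scale height: H = RT/g = 287 × 268 / 9.81 = 7840.6 m.
Barometric formula: P = P₀ exp(−z/H).
z/H = 3040.0/7840.6 = 0.38773; exp(−0.38773) = 0.67860.
P = 1040 × 0.67860 = 705.74 mbar.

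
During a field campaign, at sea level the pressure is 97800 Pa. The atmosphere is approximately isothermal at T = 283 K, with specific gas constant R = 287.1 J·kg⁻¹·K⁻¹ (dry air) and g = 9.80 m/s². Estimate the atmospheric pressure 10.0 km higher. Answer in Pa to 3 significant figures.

P ≈ 29300 Pa

Scale height: H = RT/g = 287.1 × 283 / 9.80 = 8290.7 m.
Barometric formula: P = P₀ exp(−z/H).
z/H = 10000/8290.7 = 1.2062; exp(−1.2062) = 0.29933.
P = 97800 × 0.29933 = 29274 Pa.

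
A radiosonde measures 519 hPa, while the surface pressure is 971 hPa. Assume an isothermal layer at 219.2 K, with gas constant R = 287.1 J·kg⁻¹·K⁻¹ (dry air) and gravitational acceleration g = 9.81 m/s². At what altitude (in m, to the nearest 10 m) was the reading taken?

z ≈ 4020 m

Scale height: H = RT/g = 287.1 × 219.2 / 9.81 = 6415.1 m.
Invert the barometric formula: z = H ln(P₀/P).
P₀/P = 971/519 = 1.8709; ln(1.8709) = 0.62642.
z = 6415.1 × 0.62642 = 4018.5 m.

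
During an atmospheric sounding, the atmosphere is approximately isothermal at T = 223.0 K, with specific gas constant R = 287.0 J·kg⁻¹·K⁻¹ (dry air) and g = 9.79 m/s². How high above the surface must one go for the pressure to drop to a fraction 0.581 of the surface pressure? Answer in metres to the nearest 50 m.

Scale height: H = RT/g = 287.0 × 223.0 / 9.79 = 6537.4 m.
Set P/P₀ = exp(−z/H) = 0.581, so z = −H ln(0.581).
−ln(0.581) = 0.54300; z = 6537.4 × 0.54300 = 3549.8 m.

z ≈ 3550 m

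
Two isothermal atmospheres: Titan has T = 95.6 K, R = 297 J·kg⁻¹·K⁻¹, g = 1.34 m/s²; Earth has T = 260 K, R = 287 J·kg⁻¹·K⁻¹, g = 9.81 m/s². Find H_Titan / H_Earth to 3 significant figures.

H = RT/g for each body.
H_Titan = 297 × 95.6 / 1.34 = 21189 m.
H_Earth = 287 × 260 / 9.81 = 7606.5 m.
H_Titan/H_Earth = 21189/7606.5 = 2.7856.

H_Titan/H_Earth ≈ 2.79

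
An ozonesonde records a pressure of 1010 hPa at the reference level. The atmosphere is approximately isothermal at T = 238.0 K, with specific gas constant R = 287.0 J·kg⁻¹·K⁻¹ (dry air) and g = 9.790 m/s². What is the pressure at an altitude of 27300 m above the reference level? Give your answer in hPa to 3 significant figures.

P ≈ 20.2 hPa

Scale height: H = RT/g = 287.0 × 238.0 / 9.790 = 6977.1 m.
Barometric formula: P = P₀ exp(−z/H).
z/H = 27300/6977.1 = 3.9128; exp(−3.9128) = 0.019984.
P = 1010 × 0.019984 = 20.184 hPa.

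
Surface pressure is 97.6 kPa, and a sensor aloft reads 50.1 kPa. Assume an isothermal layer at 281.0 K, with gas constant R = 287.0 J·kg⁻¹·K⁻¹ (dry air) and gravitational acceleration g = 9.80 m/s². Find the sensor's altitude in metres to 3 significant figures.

z ≈ 5490 m

Scale height: H = RT/g = 287.0 × 281.0 / 9.80 = 8229.3 m.
Invert the barometric formula: z = H ln(P₀/P).
P₀/P = 97.6/50.1 = 1.9481; ln(1.9481) = 0.66685.
z = 8229.3 × 0.66685 = 5487.7 m.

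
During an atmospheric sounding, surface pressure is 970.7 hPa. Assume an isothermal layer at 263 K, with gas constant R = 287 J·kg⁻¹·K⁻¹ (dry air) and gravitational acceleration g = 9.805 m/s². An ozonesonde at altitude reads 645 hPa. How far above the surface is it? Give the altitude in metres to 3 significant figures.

Scale height: H = RT/g = 287 × 263 / 9.805 = 7698.2 m.
Invert the barometric formula: z = H ln(P₀/P).
P₀/P = 970.7/645 = 1.5050; ln(1.5050) = 0.40879.
z = 7698.2 × 0.40879 = 3146.9 m.

z ≈ 3150 m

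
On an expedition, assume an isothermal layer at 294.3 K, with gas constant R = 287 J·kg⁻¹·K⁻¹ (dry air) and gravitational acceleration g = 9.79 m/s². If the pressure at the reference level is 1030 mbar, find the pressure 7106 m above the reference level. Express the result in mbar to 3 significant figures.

Scale height: H = RT/g = 287 × 294.3 / 9.79 = 8627.6 m.
Barometric formula: P = P₀ exp(−z/H).
z/H = 7106.0/8627.6 = 0.82364; exp(−0.82364) = 0.43883.
P = 1030 × 0.43883 = 451.99 mbar.

P ≈ 452 mbar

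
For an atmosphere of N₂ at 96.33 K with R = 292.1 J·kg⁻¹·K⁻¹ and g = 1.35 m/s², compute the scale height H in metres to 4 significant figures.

The scale height of an isothermal atmosphere is H = RT/g.
H = 292.1 × 96.33 / 1.35 = 28138/1.35 = 20843 m.

H ≈ 20840 m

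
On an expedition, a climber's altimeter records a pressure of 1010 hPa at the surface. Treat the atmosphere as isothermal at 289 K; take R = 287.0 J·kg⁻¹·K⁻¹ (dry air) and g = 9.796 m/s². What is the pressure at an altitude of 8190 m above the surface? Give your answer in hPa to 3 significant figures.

P ≈ 384 hPa

Scale height: H = RT/g = 287.0 × 289 / 9.796 = 8467.0 m.
Barometric formula: P = P₀ exp(−z/H).
z/H = 8190.0/8467.0 = 0.96728; exp(−0.96728) = 0.38012.
P = 1010 × 0.38012 = 383.92 hPa.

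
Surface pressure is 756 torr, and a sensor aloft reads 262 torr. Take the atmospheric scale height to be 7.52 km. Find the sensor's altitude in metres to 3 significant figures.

z ≈ 7970 m

Invert the barometric formula: z = H ln(P₀/P).
P₀/P = 756/262 = 2.8855; ln(2.8855) = 1.0597.
z = 7520.0 × 1.0597 = 7968.9 m.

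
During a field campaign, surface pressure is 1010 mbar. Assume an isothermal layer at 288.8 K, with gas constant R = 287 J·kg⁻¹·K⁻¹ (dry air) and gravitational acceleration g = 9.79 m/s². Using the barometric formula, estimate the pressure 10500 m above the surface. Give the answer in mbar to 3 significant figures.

P ≈ 292 mbar

Scale height: H = RT/g = 287 × 288.8 / 9.79 = 8466.4 m.
Barometric formula: P = P₀ exp(−z/H).
z/H = 10500/8466.4 = 1.2402; exp(−1.2402) = 0.28933.
P = 1010 × 0.28933 = 292.22 mbar.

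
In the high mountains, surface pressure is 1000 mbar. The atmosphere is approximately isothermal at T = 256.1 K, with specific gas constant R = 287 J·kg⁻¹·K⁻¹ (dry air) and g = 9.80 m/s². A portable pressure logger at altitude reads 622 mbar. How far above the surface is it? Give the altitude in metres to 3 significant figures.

Scale height: H = RT/g = 287 × 256.1 / 9.80 = 7500.1 m.
Invert the barometric formula: z = H ln(P₀/P).
P₀/P = 1000/622 = 1.6077; ln(1.6077) = 0.47480.
z = 7500.1 × 0.47480 = 3561.0 m.

z ≈ 3560 m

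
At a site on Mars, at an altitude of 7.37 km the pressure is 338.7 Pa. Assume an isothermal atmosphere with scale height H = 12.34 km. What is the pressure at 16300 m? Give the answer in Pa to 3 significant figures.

P ≈ 164 Pa

Between two levels, P₂ = P₁ exp(−Δz/H) with Δz = z₂ − z₁.
Δz = 16300 − 7370.0 = 8930.0 m; Δz/H = 8930.0/12340 = 0.72366.
P₂ = 338.7 × exp(−0.72366) = 338.7 × 0.48497 = 164.26 Pa.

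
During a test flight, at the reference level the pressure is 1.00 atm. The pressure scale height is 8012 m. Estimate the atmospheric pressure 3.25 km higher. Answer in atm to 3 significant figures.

P ≈ 0.667 atm

Barometric formula: P = P₀ exp(−z/H).
z/H = 3250.0/8012.0 = 0.40564; exp(−0.40564) = 0.66655.
P = 1.00 × 0.66655 = 0.66655 atm.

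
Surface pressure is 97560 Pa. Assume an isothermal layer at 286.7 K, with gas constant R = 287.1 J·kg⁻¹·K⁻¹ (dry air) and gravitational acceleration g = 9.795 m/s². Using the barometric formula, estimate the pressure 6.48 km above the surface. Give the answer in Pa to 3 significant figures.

Scale height: H = RT/g = 287.1 × 286.7 / 9.795 = 8403.4 m.
Barometric formula: P = P₀ exp(−z/H).
z/H = 6480.0/8403.4 = 0.77112; exp(−0.77112) = 0.46249.
P = 97560 × 0.46249 = 45121 Pa.

P ≈ 45100 Pa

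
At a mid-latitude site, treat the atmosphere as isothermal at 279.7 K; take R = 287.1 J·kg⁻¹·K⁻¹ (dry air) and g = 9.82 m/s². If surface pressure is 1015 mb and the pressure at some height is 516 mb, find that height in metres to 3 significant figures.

Scale height: H = RT/g = 287.1 × 279.7 / 9.82 = 8177.4 m.
Invert the barometric formula: z = H ln(P₀/P).
P₀/P = 1015/516 = 1.9671; ln(1.9671) = 0.67656.
z = 8177.4 × 0.67656 = 5532.5 m.

z ≈ 5530 m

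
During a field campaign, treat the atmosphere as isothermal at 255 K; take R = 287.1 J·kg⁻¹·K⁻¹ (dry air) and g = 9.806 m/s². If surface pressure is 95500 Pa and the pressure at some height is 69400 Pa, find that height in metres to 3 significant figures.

Scale height: H = RT/g = 287.1 × 255 / 9.806 = 7465.9 m.
Invert the barometric formula: z = H ln(P₀/P).
P₀/P = 95500/69400 = 1.3761; ln(1.3761) = 0.31925.
z = 7465.9 × 0.31925 = 2383.5 m.

z ≈ 2380 m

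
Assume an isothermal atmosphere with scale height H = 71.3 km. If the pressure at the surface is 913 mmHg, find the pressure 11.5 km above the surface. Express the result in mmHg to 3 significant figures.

P ≈ 777 mmHg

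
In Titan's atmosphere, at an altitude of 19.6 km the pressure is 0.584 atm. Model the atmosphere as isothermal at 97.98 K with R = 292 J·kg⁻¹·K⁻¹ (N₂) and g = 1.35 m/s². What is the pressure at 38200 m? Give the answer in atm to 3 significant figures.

Scale height: H = RT/g = 292 × 97.98 / 1.35 = 21193 m.
Between two levels, P₂ = P₁ exp(−Δz/H) with Δz = z₂ − z₁.
Δz = 38200 − 19600 = 18600 m; Δz/H = 18600/21193 = 0.87765.
P₂ = 0.584 × exp(−0.87765) = 0.584 × 0.41576 = 0.24280 atm.

P ≈ 0.243 atm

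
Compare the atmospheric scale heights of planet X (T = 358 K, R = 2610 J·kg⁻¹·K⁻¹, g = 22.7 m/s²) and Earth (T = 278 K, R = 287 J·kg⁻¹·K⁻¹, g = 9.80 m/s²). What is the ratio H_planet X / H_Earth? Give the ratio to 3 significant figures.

H_planet X/H_Earth ≈ 5.06

H = RT/g for each body.
H_planet X = 2610 × 358 / 22.7 = 41162 m.
H_Earth = 287 × 278 / 9.80 = 8141.4 m.
H_planet X/H_Earth = 41162/8141.4 = 5.0559.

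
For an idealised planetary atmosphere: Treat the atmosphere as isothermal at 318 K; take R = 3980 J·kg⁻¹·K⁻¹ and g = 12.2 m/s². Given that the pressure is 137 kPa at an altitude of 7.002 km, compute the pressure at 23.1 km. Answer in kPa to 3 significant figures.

P ≈ 117 kPa

Scale height: H = RT/g = 3980 × 318 / 12.2 = 103740 m.
Between two levels, P₂ = P₁ exp(−Δz/H) with Δz = z₂ − z₁.
Δz = 23100 − 7002.0 = 16098 m; Δz/H = 16098/103740 = 0.15518.
P₂ = 137 × exp(−0.15518) = 137 × 0.85626 = 117.31 kPa.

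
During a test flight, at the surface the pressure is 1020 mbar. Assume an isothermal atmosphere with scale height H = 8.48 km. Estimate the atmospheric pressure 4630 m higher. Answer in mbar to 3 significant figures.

Barometric formula: P = P₀ exp(−z/H).
z/H = 4630.0/8480.0 = 0.54599; exp(−0.54599) = 0.57927.
P = 1020 × 0.57927 = 590.86 mbar.

P ≈ 591 mbar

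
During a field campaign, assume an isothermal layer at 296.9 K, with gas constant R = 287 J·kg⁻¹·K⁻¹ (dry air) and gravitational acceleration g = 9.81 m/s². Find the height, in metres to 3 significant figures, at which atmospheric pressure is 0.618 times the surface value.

Scale height: H = RT/g = 287 × 296.9 / 9.81 = 8686.1 m.
Set P/P₀ = exp(−z/H) = 0.618, so z = −H ln(0.618).
−ln(0.618) = 0.48127; z = 8686.1 × 0.48127 = 4180.4 m.

z ≈ 4180 m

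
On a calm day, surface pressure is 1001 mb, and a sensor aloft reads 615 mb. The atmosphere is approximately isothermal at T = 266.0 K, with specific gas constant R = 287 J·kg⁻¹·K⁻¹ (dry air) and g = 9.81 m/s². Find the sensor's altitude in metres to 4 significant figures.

z ≈ 3791 m

Scale height: H = RT/g = 287 × 266.0 / 9.81 = 7782.1 m.
Invert the barometric formula: z = H ln(P₀/P).
P₀/P = 1001/615 = 1.6276; ln(1.6276) = 0.48711.
z = 7782.1 × 0.48711 = 3790.7 m.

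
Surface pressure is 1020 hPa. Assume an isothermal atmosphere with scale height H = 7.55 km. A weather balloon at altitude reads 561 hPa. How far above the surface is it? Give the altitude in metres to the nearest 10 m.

Invert the barometric formula: z = H ln(P₀/P).
P₀/P = 1020/561 = 1.8182; ln(1.8182) = 0.59785.
z = 7550.0 × 0.59785 = 4513.8 m.

z ≈ 4510 m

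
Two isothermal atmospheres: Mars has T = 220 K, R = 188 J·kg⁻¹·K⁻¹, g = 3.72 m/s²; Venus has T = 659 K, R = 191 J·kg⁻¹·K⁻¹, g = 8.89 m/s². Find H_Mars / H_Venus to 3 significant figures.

H_Mars/H_Venus ≈ 0.785

H = RT/g for each body.
H_Mars = 188 × 220 / 3.72 = 11118 m.
H_Venus = 191 × 659 / 8.89 = 14158 m.
H_Mars/H_Venus = 11118/14158 = 0.78528.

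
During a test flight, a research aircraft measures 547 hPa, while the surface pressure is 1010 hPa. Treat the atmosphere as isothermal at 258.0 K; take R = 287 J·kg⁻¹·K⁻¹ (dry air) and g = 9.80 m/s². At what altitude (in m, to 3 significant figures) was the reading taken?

z ≈ 4630 m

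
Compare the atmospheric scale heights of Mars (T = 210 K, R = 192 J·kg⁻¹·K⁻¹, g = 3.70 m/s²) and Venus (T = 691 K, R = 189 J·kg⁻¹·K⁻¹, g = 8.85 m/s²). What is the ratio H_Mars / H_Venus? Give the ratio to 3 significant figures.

H_Mars/H_Venus ≈ 0.738

H = RT/g for each body.
H_Mars = 192 × 210 / 3.70 = 10897 m.
H_Venus = 189 × 691 / 8.85 = 14757 m.
H_Mars/H_Venus = 10897/14757 = 0.73843.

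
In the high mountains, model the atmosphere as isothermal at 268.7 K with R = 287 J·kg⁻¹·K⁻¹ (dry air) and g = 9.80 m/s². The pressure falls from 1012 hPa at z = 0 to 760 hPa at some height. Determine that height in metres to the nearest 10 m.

Scale height: H = RT/g = 287 × 268.7 / 9.80 = 7869.1 m.
Invert the barometric formula: z = H ln(P₀/P).
P₀/P = 1012/760 = 1.3316; ln(1.3316) = 0.28638.
z = 7869.1 × 0.28638 = 2253.6 m.

z ≈ 2250 m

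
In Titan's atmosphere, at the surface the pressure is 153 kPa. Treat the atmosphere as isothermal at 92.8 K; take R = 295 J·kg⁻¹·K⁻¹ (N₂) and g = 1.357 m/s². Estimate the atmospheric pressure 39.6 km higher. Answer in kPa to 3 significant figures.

P ≈ 21.5 kPa

Scale height: H = RT/g = 295 × 92.8 / 1.357 = 20174 m.
Barometric formula: P = P₀ exp(−z/H).
z/H = 39600/20174 = 1.9629; exp(−1.9629) = 0.14045.
P = 153 × 0.14045 = 21.489 kPa.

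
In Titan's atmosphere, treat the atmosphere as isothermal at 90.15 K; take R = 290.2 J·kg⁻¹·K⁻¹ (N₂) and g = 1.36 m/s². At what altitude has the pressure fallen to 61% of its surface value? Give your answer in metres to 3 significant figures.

z ≈ 9510 m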